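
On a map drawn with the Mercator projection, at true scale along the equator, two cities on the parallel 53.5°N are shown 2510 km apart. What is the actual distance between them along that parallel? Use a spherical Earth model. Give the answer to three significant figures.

1490 km

The Mercator projection is conformal; its linear scale factor is the same in every direction and equals sec φ = 1/cos φ.
Along the parallel at 53.5°, map distances are exaggerated by k = sec 53.5° = 1.681.
True distance = 2510 / 1.681 = 2510 × cos 53.5° ≈ 1490 km.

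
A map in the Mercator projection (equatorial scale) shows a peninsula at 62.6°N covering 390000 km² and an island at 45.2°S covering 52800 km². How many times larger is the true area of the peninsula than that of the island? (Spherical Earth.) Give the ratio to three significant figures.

Since Mercator area scale is 1/cos²φ, the true area equals the apparent area multiplied by cos²φ.
True area of peninsula: 390000 × cos²(62.6°) = 390000 × 0.2118 = 82600 km².
True area of island: 52800 × cos²(45.2°) = 52800 × 0.4965 = 26220 km².
Ratio = 82600 / 26220 ≈ 3.15.

3.15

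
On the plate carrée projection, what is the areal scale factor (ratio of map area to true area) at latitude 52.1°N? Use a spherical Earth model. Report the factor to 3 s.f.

Plate carrée maps x = Rλ, y = Rφ. The meridian scale is h = 1 and the parallel scale is k = 1/cos φ = sec φ.
Areal scale = h·k = 1 × sec φ; at 52.1°, h = 1.000, k = 1.628, so h·k = 1.628.

1.63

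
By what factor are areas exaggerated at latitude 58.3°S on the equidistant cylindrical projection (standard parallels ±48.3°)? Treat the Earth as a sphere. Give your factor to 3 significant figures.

1.27

With standard parallel φ₀ = 48.3°, the equirectangular projection gives x = Rλ cos φ₀, y = Rφ, so h = 1 and k = cos 48.3° / cos φ.
Areal scale = h·k = 1 × cos φ₀ / cos φ; at 58.3°, h = 1.000, k = 1.266, so h·k = 1.266.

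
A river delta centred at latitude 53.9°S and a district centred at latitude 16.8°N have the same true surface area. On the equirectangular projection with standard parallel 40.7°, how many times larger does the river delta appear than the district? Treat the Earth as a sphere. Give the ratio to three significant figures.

1.62

With standard parallel φ₀ = 40.7°, the equirectangular projection gives x = Rλ cos φ₀, y = Rφ, so h = 1 and k = cos 40.7° / cos φ.
Areal scale at 53.9°: h·k = 1.000 × 1.287 = 1.287.
Areal scale at 16.8°: h·k = 1.000 × 0.7919 = 0.7919.
Ratio = 1.287/0.7919 ≈ 1.62.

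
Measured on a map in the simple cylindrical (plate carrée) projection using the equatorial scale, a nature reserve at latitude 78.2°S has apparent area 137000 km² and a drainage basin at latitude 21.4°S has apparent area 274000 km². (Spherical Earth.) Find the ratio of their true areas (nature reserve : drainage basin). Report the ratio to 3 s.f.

0.110

Plate carrée has h = 1 and k = sec φ, giving areal scale sec φ; true area = (apparent area) · cos φ.
True area of nature reserve: 137000 × cos(78.2°) = 137000 × 0.2045 = 28020 km².
True area of drainage basin: 274000 × cos(21.4°) = 274000 × 0.9311 = 255100 km².
Ratio = 28020 / 255100 ≈ 0.110.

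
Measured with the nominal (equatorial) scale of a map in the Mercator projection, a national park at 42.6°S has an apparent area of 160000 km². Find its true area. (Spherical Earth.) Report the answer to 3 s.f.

86700 km²

The Mercator projection is conformal; its linear scale factor is the same in every direction and equals sec φ = 1/cos φ.
Areal scale = k² = sec²φ = 1/cos²(42.6°) = 1/0.7361² = 1.846.
True area = apparent / (areal scale) = 160000 / 1.846 ≈ 86700 km².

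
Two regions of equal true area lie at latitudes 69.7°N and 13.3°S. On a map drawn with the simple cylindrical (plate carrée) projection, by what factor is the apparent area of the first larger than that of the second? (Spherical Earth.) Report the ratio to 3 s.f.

In the plate carrée (x = Rλ, y = Rφ), meridians are true-scale (h = 1) and parallels are stretched by k = sec φ.
Areal scale at 69.7°: h·k = 1.000 × 2.882 = 2.882.
Areal scale at 13.3°: h·k = 1.000 × 1.028 = 1.028.
Ratio = 2.882/1.028 ≈ 2.81.

2.81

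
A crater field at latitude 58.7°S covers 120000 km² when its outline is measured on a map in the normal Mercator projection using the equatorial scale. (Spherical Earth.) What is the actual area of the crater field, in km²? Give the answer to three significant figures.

Mercator is conformal, so the point scale is isotropic: h = k = sec φ = 1/cos φ.
Areal scale = k² = sec²φ = 1/cos²(58.7°) = 1/0.5195² = 3.705.
True area = apparent / (areal scale) = 120000 / 3.705 ≈ 32400 km².

32400 km²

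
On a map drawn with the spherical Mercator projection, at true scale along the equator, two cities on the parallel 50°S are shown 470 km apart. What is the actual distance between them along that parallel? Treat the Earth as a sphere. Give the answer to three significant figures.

Mercator is conformal, so the point scale is isotropic: h = k = sec φ = 1/cos φ.
Along the parallel at 50°, map distances are exaggerated by k = sec 50° = 1.556.
True distance = 470 / 1.556 = 470 × cos 50° ≈ 302 km.

302 km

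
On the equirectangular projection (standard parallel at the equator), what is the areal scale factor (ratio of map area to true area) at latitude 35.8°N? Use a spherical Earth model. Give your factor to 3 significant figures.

Plate carrée maps x = Rλ, y = Rφ. The meridian scale is h = 1 and the parallel scale is k = 1/cos φ = sec φ.
Areal scale = h·k = 1 × sec φ; at 35.8°, h = 1.000, k = 1.233, so h·k = 1.233.

1.23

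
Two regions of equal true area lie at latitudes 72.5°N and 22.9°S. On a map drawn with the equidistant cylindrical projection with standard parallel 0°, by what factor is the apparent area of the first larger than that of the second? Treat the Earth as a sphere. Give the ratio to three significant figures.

3.06

For the equirectangular projection with φ₀ = 0 (plate carrée), h = 1 along meridians and k = sec φ along parallels.
Areal scale at 72.5°: h·k = 1.000 × 3.326 = 3.326.
Areal scale at 22.9°: h·k = 1.000 × 1.086 = 1.086.
Ratio = 3.326/1.086 ≈ 3.06.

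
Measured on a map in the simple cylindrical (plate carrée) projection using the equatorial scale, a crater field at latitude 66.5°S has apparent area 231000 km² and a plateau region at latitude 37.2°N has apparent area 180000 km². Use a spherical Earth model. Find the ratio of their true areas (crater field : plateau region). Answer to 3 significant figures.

On the plate carrée, areal scale = h·k = 1 × sec φ, so true area = apparent × cos φ.
True area of crater field: 231000 × cos(66.5°) = 231000 × 0.3987 = 92110 km².
True area of plateau region: 180000 × cos(37.2°) = 180000 × 0.7965 = 143400 km².
Ratio = 92110 / 143400 ≈ 0.642.

0.642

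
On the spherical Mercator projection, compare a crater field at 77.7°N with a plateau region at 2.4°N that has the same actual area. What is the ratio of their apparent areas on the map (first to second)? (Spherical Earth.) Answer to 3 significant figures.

22.0

Mercator areal scale is sec²φ.
At 77.7°: sec²(77.7°) = 1/0.2130² = 22.04.
At 2.4°: sec²(2.4°) = 1/0.9991² = 1.002.
Ratio = 22.04/1.002 = cos²(2.4°)/cos²(77.7°) ≈ 22.0.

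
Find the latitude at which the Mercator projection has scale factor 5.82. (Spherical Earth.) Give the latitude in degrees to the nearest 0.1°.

80.1°

Mercator scale is k = sec φ = 1/cos φ.
1/cos φ = 5.82  ⇒  cos φ = 0.1718  ⇒  φ = arccos(0.1718) ≈ 80.1°.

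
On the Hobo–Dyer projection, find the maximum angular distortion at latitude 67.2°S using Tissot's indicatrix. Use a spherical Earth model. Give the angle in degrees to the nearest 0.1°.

75.9°

The Hobo–Dyer projection is cylindrical equal-area with φ₀ = 37.5°. A cylindrical equal-area projection with standard parallel φ₀ has meridian scale h = cos φ / cos φ₀ and parallel scale k = cos φ₀ / cos φ (so areas are preserved, h·k = 1).
At 67.2°: h = 0.4885, k = 2.047; principal scales a = 2.047, b = 0.4885.
sin(ω/2) = (a − b)/(a + b) = 1.559/2.536 = 0.6147, so ω = 2 arcsin(0.6147) ≈ 75.9°.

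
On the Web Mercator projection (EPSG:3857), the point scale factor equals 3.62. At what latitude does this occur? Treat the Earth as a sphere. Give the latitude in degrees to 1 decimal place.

Mercator scale is k = sec φ = 1/cos φ.
1/cos φ = 3.62  ⇒  cos φ = 0.2762  ⇒  φ = arccos(0.2762) ≈ 74.0°.

74.0°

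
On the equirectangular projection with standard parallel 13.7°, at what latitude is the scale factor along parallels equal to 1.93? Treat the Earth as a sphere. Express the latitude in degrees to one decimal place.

59.8°

The equidistant cylindrical projection with φ₀ = 13.7° has h = 1 (meridians true) and k = cos φ₀ / cos φ along parallels.
k = cos φ₀ / cos φ = 1.93  ⇒  cos φ = cos 13.7° / 1.93 = 0.5034.
φ = arccos(0.5034) ≈ 59.8°.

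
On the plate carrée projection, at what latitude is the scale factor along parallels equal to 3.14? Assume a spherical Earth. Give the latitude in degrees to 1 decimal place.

71.4°

Plate carrée: h = 1, k = sec φ along parallels.
sec φ = 3.14  ⇒  cos φ = 0.3185  ⇒  φ ≈ 71.4°.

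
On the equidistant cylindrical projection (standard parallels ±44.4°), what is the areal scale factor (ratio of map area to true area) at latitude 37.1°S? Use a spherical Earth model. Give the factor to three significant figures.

0.896

The equidistant cylindrical projection with φ₀ = 44.4° has h = 1 (meridians true) and k = cos φ₀ / cos φ along parallels.
Areal scale = h·k = 1 × cos φ₀ / cos φ; at 37.1°, h = 1.000, k = 0.8958, so h·k = 0.8958.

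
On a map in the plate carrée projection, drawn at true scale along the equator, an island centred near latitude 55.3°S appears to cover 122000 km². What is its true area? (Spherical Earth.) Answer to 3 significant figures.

In the plate carrée (x = Rλ, y = Rφ), meridians are true-scale (h = 1) and parallels are stretched by k = sec φ.
Areal scale = h·k = 1 × sec φ; at 55.3°, h = 1.000, k = 1.757, so h·k = 1.757.
True area = apparent / (areal scale) = 122000 / 1.757 ≈ 69500 km².

69500 km²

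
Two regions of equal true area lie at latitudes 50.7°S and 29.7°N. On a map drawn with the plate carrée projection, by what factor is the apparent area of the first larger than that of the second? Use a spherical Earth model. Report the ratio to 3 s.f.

Plate carrée maps x = Rλ, y = Rφ. The meridian scale is h = 1 and the parallel scale is k = 1/cos φ = sec φ.
Areal scale at 50.7°: h·k = 1.000 × 1.579 = 1.579.
Areal scale at 29.7°: h·k = 1.000 × 1.151 = 1.151.
Ratio = 1.579/1.151 ≈ 1.37.

1.37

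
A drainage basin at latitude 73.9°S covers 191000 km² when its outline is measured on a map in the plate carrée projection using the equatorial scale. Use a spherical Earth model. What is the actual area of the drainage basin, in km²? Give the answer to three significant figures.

For the equirectangular projection with φ₀ = 0 (plate carrée), h = 1 along meridians and k = sec φ along parallels.
Areal scale = h·k = 1 × sec φ; at 73.9°, h = 1.000, k = 3.606, so h·k = 3.606.
True area = apparent / (areal scale) = 191000 / 3.606 ≈ 53000 km².

53000 km²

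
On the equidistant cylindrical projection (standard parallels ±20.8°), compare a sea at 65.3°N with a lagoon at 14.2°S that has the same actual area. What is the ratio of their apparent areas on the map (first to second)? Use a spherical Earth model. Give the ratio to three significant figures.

The equidistant cylindrical projection with φ₀ = 20.8° has h = 1 (meridians true) and k = cos φ₀ / cos φ along parallels.
Areal scale at 65.3°: h·k = 1.000 × 2.237 = 2.237.
Areal scale at 14.2°: h·k = 1.000 × 0.9643 = 0.9643.
Ratio = 2.237/0.9643 ≈ 2.32.

2.32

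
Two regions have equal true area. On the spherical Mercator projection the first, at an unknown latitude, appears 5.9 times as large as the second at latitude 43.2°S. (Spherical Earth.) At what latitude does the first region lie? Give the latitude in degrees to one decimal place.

72.5°

Mercator areal scale is sec²φ, so apparent-area ratio = sec²φ₁ / sec²φ₂ = cos²φ₂ / cos²φ₁.
cos²φ₂ / cos²φ₁ = 5.9  ⇒  cos φ₁ = cos 43.2° / √5.9 = 0.7290/2.429 = 0.3001.
φ₁ = arccos(0.3001) ≈ 72.5°.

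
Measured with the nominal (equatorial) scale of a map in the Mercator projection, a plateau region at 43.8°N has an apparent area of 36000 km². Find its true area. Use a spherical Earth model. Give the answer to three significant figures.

18800 km²

Mercator is conformal, so the point scale is isotropic: h = k = sec φ = 1/cos φ.
Areal scale = k² = sec²φ = 1/cos²(43.8°) = 1/0.7218² = 1.920.
True area = apparent / (areal scale) = 36000 / 1.920 ≈ 18800 km².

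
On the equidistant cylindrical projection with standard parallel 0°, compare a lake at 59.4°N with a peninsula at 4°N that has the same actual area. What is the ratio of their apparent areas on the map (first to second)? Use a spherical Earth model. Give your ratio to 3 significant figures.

1.96

In the plate carrée (x = Rλ, y = Rφ), meridians are true-scale (h = 1) and parallels are stretched by k = sec φ.
Areal scale at 59.4°: h·k = 1.000 × 1.964 = 1.964.
Areal scale at 4°: h·k = 1.000 × 1.002 = 1.002.
Ratio = 1.964/1.002 ≈ 1.96.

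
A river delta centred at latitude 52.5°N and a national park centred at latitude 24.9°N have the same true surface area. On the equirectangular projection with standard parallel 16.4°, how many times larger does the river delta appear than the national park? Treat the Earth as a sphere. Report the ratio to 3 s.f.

The equidistant cylindrical projection with φ₀ = 16.4° has h = 1 (meridians true) and k = cos φ₀ / cos φ along parallels.
Areal scale at 52.5°: h·k = 1.000 × 1.576 = 1.576.
Areal scale at 24.9°: h·k = 1.000 × 1.058 = 1.058.
Ratio = 1.576/1.058 ≈ 1.49.

1.49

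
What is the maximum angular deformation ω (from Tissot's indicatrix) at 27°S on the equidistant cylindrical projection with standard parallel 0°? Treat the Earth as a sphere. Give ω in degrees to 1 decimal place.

In the plate carrée (x = Rλ, y = Rφ), meridians are true-scale (h = 1) and parallels are stretched by k = sec φ.
At 27°: h = 1.000, k = 1.122; principal scales a = 1.122, b = 1.000.
sin(ω/2) = (a − b)/(a + b) = 0.1223/2.122 = 0.05764, so ω = 2 arcsin(0.05764) ≈ 6.6°.

6.6°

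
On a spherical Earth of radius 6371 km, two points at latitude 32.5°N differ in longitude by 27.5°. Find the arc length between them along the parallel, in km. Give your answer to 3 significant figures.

Arc length along a parallel = R cos φ · Δλ (with Δλ in radians).
= 6371 × cos 32.5° × (27.5° × π/180) = 6371 × 0.8434 × 0.4800 ≈ 2580 km.

2580 km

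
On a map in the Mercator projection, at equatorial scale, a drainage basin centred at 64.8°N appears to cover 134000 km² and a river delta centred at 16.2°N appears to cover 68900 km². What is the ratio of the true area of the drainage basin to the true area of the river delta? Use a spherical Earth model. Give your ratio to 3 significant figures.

Since Mercator area scale is 1/cos²φ, the true area equals the apparent area multiplied by cos²φ.
True area of drainage basin: 134000 × cos²(64.8°) = 134000 × 0.1813 = 24290 km².
True area of river delta: 68900 × cos²(16.2°) = 68900 × 0.9222 = 63540 km².
Ratio = 24290 / 63540 ≈ 0.382.

0.382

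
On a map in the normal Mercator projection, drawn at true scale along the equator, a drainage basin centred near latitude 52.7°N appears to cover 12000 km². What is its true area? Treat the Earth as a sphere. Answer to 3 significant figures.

4410 km²

For Mercator, h = k = sec φ (a conformal cylindrical projection has a single point scale, 1/cos φ).
Areal scale = k² = sec²φ = 1/cos²(52.7°) = 1/0.6060² = 2.723.
True area = apparent / (areal scale) = 12000 / 2.723 ≈ 4410 km².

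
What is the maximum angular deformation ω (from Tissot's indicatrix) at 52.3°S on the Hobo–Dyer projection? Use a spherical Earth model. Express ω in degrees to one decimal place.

29.5°

Hobo–Dyer is a cylindrical equal-area projection with standard parallels at ±37.5°. A cylindrical equal-area projection with standard parallel φ₀ has meridian scale h = cos φ / cos φ₀ and parallel scale k = cos φ₀ / cos φ (so areas are preserved, h·k = 1).
At 52.3°: h = 0.7708, k = 1.297; principal scales a = 1.297, b = 0.7708.
sin(ω/2) = (a − b)/(a + b) = 0.5265/2.068 = 0.2546, so ω = 2 arcsin(0.2546) ≈ 29.5°.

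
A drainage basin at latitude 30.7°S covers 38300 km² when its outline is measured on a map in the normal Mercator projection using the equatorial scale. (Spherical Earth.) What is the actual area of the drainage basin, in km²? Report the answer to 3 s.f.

28300 km²

The Mercator projection is conformal; its linear scale factor is the same in every direction and equals sec φ = 1/cos φ.
Areal scale = k² = sec²φ = 1/cos²(30.7°) = 1/0.8599² = 1.353.
True area = apparent / (areal scale) = 38300 / 1.353 ≈ 28300 km².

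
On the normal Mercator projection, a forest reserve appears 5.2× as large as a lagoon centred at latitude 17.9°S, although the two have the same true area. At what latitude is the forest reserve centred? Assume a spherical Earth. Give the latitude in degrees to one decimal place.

65.3°

For equal true areas on Mercator, apparent areas scale as sec²φ, so the ratio is cos²φ₂ / cos²φ₁.
cos²φ₂ / cos²φ₁ = 5.2  ⇒  cos φ₁ = cos 17.9° / √5.2 = 0.9516/2.280 = 0.4173.
φ₁ = arccos(0.4173) ≈ 65.3°.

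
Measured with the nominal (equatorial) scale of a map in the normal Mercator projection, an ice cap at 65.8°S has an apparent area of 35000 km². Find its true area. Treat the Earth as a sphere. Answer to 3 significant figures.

5880 km²

For Mercator, h = k = sec φ (a conformal cylindrical projection has a single point scale, 1/cos φ).
Areal scale = k² = sec²φ = 1/cos²(65.8°) = 1/0.4099² = 5.951.
True area = apparent / (areal scale) = 35000 / 5.951 ≈ 5880 km².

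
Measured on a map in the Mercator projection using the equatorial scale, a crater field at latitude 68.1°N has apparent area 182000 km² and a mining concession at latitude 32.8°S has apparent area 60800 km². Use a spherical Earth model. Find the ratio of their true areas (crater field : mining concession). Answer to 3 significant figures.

Mercator's areal exaggeration is sec²φ; hence true area = (apparent area) · cos²φ.
True area of crater field: 182000 × cos²(68.1°) = 182000 × 0.1391 = 25320 km².
True area of mining concession: 60800 × cos²(32.8°) = 60800 × 0.7066 = 42960 km².
Ratio = 25320 / 42960 ≈ 0.589.

0.589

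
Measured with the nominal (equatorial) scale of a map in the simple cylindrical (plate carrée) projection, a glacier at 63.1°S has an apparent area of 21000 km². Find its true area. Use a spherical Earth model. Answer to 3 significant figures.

9500 km²

Plate carrée maps x = Rλ, y = Rφ. The meridian scale is h = 1 and the parallel scale is k = 1/cos φ = sec φ.
Areal scale = h·k = 1 × sec φ; at 63.1°, h = 1.000, k = 2.210, so h·k = 2.210.
True area = apparent / (areal scale) = 21000 / 2.210 ≈ 9500 km².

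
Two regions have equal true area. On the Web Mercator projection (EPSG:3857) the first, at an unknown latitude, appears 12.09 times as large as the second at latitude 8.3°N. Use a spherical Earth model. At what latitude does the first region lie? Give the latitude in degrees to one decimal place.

73.5°

For equal true areas on Mercator, apparent areas scale as sec²φ, so the ratio is cos²φ₂ / cos²φ₁.
cos²φ₂ / cos²φ₁ = 12.09  ⇒  cos φ₁ = cos 8.3° / √12.09 = 0.9895/3.477 = 0.2846.
φ₁ = arccos(0.2846) ≈ 73.5°.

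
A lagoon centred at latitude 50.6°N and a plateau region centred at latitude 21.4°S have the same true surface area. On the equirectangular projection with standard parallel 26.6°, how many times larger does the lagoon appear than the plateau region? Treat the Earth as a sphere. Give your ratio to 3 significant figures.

1.47

The equidistant cylindrical projection with φ₀ = 26.6° has h = 1 (meridians true) and k = cos φ₀ / cos φ along parallels.
Areal scale at 50.6°: h·k = 1.000 × 1.409 = 1.409.
Areal scale at 21.4°: h·k = 1.000 × 0.9604 = 0.9604.
Ratio = 1.409/0.9604 ≈ 1.47.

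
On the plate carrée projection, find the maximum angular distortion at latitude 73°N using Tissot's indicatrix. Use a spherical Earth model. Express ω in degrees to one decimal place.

Plate carrée maps x = Rλ, y = Rφ. The meridian scale is h = 1 and the parallel scale is k = 1/cos φ = sec φ.
At 73°: h = 1.000, k = 3.420; principal scales a = 3.420, b = 1.000.
sin(ω/2) = (a − b)/(a + b) = 2.420/4.420 = 0.5475, so ω = 2 arcsin(0.5475) ≈ 66.4°.

66.4°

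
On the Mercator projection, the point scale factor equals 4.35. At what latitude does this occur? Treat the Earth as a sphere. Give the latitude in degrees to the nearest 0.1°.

76.7°

Mercator scale is k = sec φ = 1/cos φ.
1/cos φ = 4.35  ⇒  cos φ = 0.2299  ⇒  φ = arccos(0.2299) ≈ 76.7°.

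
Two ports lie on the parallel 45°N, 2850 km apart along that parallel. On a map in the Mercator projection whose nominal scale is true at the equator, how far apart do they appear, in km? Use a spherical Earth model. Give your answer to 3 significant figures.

4030 km

Mercator is conformal, so the point scale is isotropic: h = k = sec φ = 1/cos φ.
Along the parallel, k = sec 45° = 1/0.7071 = 1.414.
Map distance = 2850 × 1.414 ≈ 4030 km.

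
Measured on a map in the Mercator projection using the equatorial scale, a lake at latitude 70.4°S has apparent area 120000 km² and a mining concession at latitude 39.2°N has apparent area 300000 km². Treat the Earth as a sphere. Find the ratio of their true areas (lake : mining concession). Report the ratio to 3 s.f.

0.0750

On Mercator the areal scale is sec²φ, so true area = apparent × cos²φ.
True area of lake: 120000 × cos²(70.4°) = 120000 × 0.1125 = 13500 km².
True area of mining concession: 300000 × cos²(39.2°) = 300000 × 0.6005 = 180200 km².
Ratio = 13500 / 180200 ≈ 0.0750.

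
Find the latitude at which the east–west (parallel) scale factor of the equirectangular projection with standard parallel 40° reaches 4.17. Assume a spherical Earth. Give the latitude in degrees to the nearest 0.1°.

79.4°

With standard parallel φ₀ = 40°, the equirectangular projection gives x = Rλ cos φ₀, y = Rφ, so h = 1 and k = cos 40° / cos φ.
k = cos φ₀ / cos φ = 4.17  ⇒  cos φ = cos 40° / 4.17 = 0.1837.
φ = arccos(0.1837) ≈ 79.4°.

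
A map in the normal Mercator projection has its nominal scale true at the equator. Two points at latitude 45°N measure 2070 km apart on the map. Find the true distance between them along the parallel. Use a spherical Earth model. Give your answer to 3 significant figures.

1460 km

Mercator is conformal, so the point scale is isotropic: h = k = sec φ = 1/cos φ.
Along the parallel at 45°, map distances are exaggerated by k = sec 45° = 1.414.
True distance = 2070 / 1.414 = 2070 × cos 45° ≈ 1460 km.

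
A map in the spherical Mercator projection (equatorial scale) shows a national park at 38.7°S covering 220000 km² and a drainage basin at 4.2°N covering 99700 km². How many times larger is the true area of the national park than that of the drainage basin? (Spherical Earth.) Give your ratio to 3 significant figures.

1.35

Mercator's areal exaggeration is sec²φ; hence true area = (apparent area) · cos²φ.
True area of national park: 220000 × cos²(38.7°) = 220000 × 0.6091 = 134000 km².
True area of drainage basin: 99700 × cos²(4.2°) = 99700 × 0.9946 = 99170 km².
Ratio = 134000 / 99170 ≈ 1.35.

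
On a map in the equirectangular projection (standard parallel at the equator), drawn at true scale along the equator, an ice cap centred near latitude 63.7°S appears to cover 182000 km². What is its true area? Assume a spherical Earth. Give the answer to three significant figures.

80600 km²

In the plate carrée (x = Rλ, y = Rφ), meridians are true-scale (h = 1) and parallels are stretched by k = sec φ.
Areal scale = h·k = 1 × sec φ; at 63.7°, h = 1.000, k = 2.257, so h·k = 2.257.
True area = apparent / (areal scale) = 182000 / 2.257 ≈ 80600 km².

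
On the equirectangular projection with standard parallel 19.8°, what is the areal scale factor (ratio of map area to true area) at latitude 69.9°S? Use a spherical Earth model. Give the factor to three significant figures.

The equidistant cylindrical projection with φ₀ = 19.8° has h = 1 (meridians true) and k = cos φ₀ / cos φ along parallels.
Areal scale = h·k = 1 × cos φ₀ / cos φ; at 69.9°, h = 1.000, k = 2.738, so h·k = 2.738.

2.74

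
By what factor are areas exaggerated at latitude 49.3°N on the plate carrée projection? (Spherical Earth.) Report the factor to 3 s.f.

1.53

For the equirectangular projection with φ₀ = 0 (plate carrée), h = 1 along meridians and k = sec φ along parallels.
Areal scale = h·k = 1 × sec φ; at 49.3°, h = 1.000, k = 1.534, so h·k = 1.534.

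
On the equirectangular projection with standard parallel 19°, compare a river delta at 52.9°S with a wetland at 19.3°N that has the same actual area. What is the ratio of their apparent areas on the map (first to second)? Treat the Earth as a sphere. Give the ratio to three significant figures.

With standard parallel φ₀ = 19°, the equirectangular projection gives x = Rλ cos φ₀, y = Rφ, so h = 1 and k = cos 19° / cos φ.
Areal scale at 52.9°: h·k = 1.000 × 1.567 = 1.567.
Areal scale at 19.3°: h·k = 1.000 × 1.002 = 1.002.
Ratio = 1.567/1.002 ≈ 1.56.

1.56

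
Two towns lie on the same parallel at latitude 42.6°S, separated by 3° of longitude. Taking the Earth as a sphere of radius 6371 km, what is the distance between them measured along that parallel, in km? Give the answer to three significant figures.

246 km

Arc length along a parallel = R cos φ · Δλ (with Δλ in radians).
= 6371 × cos 42.6° × (3° × π/180) = 6371 × 0.7361 × 0.05236 ≈ 246 km.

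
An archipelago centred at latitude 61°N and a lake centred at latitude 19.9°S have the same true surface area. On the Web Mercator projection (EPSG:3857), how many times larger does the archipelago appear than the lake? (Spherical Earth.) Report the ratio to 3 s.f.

3.76

Mercator areal scale is sec²φ.
At 61°: sec²(61°) = 1/0.4848² = 4.255.
At 19.9°: sec²(19.9°) = 1/0.9403² = 1.131.
Ratio = 4.255/1.131 = cos²(19.9°)/cos²(61°) ≈ 3.76.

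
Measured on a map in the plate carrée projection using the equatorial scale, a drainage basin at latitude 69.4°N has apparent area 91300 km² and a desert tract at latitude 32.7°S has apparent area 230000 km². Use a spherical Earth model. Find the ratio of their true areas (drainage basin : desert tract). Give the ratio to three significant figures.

Plate carrée has h = 1 and k = sec φ, giving areal scale sec φ; true area = (apparent area) · cos φ.
True area of drainage basin: 91300 × cos(69.4°) = 91300 × 0.3518 = 32120 km².
True area of desert tract: 230000 × cos(32.7°) = 230000 × 0.8415 = 193500 km².
Ratio = 32120 / 193500 ≈ 0.166.

0.166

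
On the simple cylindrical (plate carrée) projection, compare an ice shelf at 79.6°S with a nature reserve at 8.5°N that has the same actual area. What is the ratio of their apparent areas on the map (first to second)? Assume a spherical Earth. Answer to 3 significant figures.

5.48

In the plate carrée (x = Rλ, y = Rφ), meridians are true-scale (h = 1) and parallels are stretched by k = sec φ.
Areal scale at 79.6°: h·k = 1.000 × 5.540 = 5.540.
Areal scale at 8.5°: h·k = 1.000 × 1.011 = 1.011.
Ratio = 5.540/1.011 ≈ 5.48.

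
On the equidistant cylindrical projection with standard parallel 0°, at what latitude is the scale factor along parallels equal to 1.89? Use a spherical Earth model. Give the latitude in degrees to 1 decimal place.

Plate carrée: h = 1, k = sec φ along parallels.
sec φ = 1.89  ⇒  cos φ = 0.5291  ⇒  φ ≈ 58.1°.

58.1°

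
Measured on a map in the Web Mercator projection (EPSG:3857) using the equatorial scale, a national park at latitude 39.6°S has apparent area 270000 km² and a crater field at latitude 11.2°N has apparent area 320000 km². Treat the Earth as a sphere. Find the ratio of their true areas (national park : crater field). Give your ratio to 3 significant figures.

On Mercator the areal scale is sec²φ, so true area = apparent × cos²φ.
True area of national park: 270000 × cos²(39.6°) = 270000 × 0.5937 = 160300 km².
True area of crater field: 320000 × cos²(11.2°) = 320000 × 0.9623 = 307900 km².
Ratio = 160300 / 307900 ≈ 0.521.

0.521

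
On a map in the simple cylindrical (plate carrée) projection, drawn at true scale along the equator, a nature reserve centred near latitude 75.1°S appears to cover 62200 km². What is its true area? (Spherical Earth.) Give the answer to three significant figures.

16000 km²

For the equirectangular projection with φ₀ = 0 (plate carrée), h = 1 along meridians and k = sec φ along parallels.
Areal scale = h·k = 1 × sec φ; at 75.1°, h = 1.000, k = 3.889, so h·k = 3.889.
True area = apparent / (areal scale) = 62200 / 3.889 ≈ 16000 km².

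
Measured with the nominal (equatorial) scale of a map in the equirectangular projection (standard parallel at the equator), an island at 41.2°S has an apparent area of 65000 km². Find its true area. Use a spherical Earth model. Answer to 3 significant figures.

48900 km²

Plate carrée maps x = Rλ, y = Rφ. The meridian scale is h = 1 and the parallel scale is k = 1/cos φ = sec φ.
Areal scale = h·k = 1 × sec φ; at 41.2°, h = 1.000, k = 1.329, so h·k = 1.329.
True area = apparent / (areal scale) = 65000 / 1.329 ≈ 48900 km².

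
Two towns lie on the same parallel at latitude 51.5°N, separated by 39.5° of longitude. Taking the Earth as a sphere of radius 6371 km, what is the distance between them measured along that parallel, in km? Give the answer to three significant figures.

Arc length along a parallel = R cos φ · Δλ (with Δλ in radians).
= 6371 × cos 51.5° × (39.5° × π/180) = 6371 × 0.6225 × 0.6894 ≈ 2730 km.

2730 km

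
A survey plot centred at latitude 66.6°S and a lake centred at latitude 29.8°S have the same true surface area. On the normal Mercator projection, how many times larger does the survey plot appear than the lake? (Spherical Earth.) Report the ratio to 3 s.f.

On Mercator, area is exaggerated by sec²φ = 1/cos²φ.
At 66.6°: sec²(66.6°) = 1/0.3971² = 6.340.
At 29.8°: sec²(29.8°) = 1/0.8678² = 1.328.
Ratio = 6.340/1.328 = cos²(29.8°)/cos²(66.6°) ≈ 4.77.

4.77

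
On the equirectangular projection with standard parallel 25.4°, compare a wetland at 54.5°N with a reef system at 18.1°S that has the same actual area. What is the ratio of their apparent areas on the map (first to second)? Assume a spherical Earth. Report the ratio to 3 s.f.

The equidistant cylindrical projection with φ₀ = 25.4° has h = 1 (meridians true) and k = cos φ₀ / cos φ along parallels.
Areal scale at 54.5°: h·k = 1.000 × 1.556 = 1.556.
Areal scale at 18.1°: h·k = 1.000 × 0.9504 = 0.9504.
Ratio = 1.556/0.9504 ≈ 1.64.

1.64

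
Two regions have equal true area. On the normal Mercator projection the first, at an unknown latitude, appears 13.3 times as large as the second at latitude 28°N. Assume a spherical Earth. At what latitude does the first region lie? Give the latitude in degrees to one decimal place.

76.0°

For equal true areas on Mercator, apparent areas scale as sec²φ, so the ratio is cos²φ₂ / cos²φ₁.
cos²φ₂ / cos²φ₁ = 13.3  ⇒  cos φ₁ = cos 28° / √13.3 = 0.8829/3.647 = 0.2421.
φ₁ = arccos(0.2421) ≈ 76.0°.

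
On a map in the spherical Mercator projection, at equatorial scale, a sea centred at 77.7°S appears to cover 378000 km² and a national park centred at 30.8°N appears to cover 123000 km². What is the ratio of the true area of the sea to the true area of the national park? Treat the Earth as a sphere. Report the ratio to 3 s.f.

0.189

Since Mercator area scale is 1/cos²φ, the true area equals the apparent area multiplied by cos²φ.
True area of sea: 378000 × cos²(77.7°) = 378000 × 0.04538 = 17150 km².
True area of national park: 123000 × cos²(30.8°) = 123000 × 0.7378 = 90750 km².
Ratio = 17150 / 90750 ≈ 0.189.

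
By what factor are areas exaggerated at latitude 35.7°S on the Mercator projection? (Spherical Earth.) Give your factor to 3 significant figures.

The Mercator projection is conformal; its linear scale factor is the same in every direction and equals sec φ = 1/cos φ.
Areal scale = k² = sec²φ = 1/cos²(35.7°) = 1/0.8121² = 1.516.

1.52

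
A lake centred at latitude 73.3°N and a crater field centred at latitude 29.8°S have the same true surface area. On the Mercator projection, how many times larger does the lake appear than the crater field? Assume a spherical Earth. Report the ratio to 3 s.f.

Mercator areal scale is sec²φ.
At 73.3°: sec²(73.3°) = 1/0.2874² = 12.11.
At 29.8°: sec²(29.8°) = 1/0.8678² = 1.328.
Ratio = 12.11/1.328 = cos²(29.8°)/cos²(73.3°) ≈ 9.12.

9.12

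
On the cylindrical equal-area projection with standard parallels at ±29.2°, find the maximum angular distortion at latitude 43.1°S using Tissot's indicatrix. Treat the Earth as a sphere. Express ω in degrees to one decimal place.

20.4°

For cylindrical equal-area with standard parallel φ₀, h = cos φ / cos φ₀ and k = cos φ₀ / cos φ, so h·k = 1.
At 43.1°: h = 0.8365, k = 1.196; principal scales a = 1.196, b = 0.8365.
sin(ω/2) = (a − b)/(a + b) = 0.3591/2.032 = 0.1767, so ω = 2 arcsin(0.1767) ≈ 20.4°.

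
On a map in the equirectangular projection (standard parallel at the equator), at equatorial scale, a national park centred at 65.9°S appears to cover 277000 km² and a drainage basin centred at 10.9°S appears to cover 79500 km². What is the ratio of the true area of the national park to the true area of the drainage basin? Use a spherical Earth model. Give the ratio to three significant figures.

1.45

Plate carrée has h = 1 and k = sec φ, giving areal scale sec φ; true area = (apparent area) · cos φ.
True area of national park: 277000 × cos(65.9°) = 277000 × 0.4083 = 113100 km².
True area of drainage basin: 79500 × cos(10.9°) = 79500 × 0.9820 = 78070 km².
Ratio = 113100 / 78070 ≈ 1.45.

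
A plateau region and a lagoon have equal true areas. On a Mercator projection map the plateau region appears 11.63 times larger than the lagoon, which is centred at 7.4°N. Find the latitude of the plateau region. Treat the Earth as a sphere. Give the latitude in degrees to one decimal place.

Mercator areal scale is sec²φ, so apparent-area ratio = sec²φ₁ / sec²φ₂ = cos²φ₂ / cos²φ₁.
cos²φ₂ / cos²φ₁ = 11.63  ⇒  cos φ₁ = cos 7.4° / √11.63 = 0.9917/3.410 = 0.2908.
φ₁ = arccos(0.2908) ≈ 73.1°.

73.1°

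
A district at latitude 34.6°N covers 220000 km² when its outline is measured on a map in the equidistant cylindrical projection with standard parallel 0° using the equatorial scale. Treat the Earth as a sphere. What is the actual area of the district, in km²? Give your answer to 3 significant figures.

Plate carrée maps x = Rλ, y = Rφ. The meridian scale is h = 1 and the parallel scale is k = 1/cos φ = sec φ.
Areal scale = h·k = 1 × sec φ; at 34.6°, h = 1.000, k = 1.215, so h·k = 1.215.
True area = apparent / (areal scale) = 220000 / 1.215 ≈ 181000 km².

181000 km²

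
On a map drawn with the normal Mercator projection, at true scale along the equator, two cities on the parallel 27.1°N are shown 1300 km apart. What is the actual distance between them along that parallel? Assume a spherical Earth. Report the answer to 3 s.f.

1160 km

The Mercator projection is conformal; its linear scale factor is the same in every direction and equals sec φ = 1/cos φ.
Along the parallel at 27.1°, map distances are exaggerated by k = sec 27.1° = 1.123.
True distance = 1300 / 1.123 = 1300 × cos 27.1° ≈ 1160 km.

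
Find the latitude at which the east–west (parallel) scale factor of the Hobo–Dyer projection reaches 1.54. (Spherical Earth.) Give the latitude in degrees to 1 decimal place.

59.0°

Hobo–Dyer is a cylindrical equal-area projection with standard parallels at ±37.5°. A cylindrical equal-area projection with standard parallel φ₀ has meridian scale h = cos φ / cos φ₀ and parallel scale k = cos φ₀ / cos φ (so areas are preserved, h·k = 1).
k = cos φ₀ / cos φ = 1.54  ⇒  cos φ = cos 37.5° / 1.54 = 0.5152.
φ = arccos(0.5152) ≈ 59.0°.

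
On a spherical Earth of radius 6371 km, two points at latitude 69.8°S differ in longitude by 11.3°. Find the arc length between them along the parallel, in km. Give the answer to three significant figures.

434 km

Arc length along a parallel = R cos φ · Δλ (with Δλ in radians).
= 6371 × cos 69.8° × (11.3° × π/180) = 6371 × 0.3453 × 0.1972 ≈ 434 km.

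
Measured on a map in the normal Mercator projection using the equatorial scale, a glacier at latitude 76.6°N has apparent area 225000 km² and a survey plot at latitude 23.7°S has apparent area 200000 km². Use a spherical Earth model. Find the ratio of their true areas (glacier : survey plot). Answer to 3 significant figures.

Mercator's areal exaggeration is sec²φ; hence true area = (apparent area) · cos²φ.
True area of glacier: 225000 × cos²(76.6°) = 225000 × 0.05371 = 12080 km².
True area of survey plot: 200000 × cos²(23.7°) = 200000 × 0.8384 = 167700 km².
Ratio = 12080 / 167700 ≈ 0.0721.

0.0721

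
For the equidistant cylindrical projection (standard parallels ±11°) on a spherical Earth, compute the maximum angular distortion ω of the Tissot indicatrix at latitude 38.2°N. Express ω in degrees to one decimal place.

12.7°

In the equirectangular projection with standard parallel φ₀ = 11° (x = Rλ cos φ₀, y = Rφ), meridians are true-scale (h = 1) and the parallel scale is k = cos φ₀ / cos φ.
At 38.2°: h = 1.000, k = 1.249; principal scales a = 1.249, b = 1.000.
sin(ω/2) = (a − b)/(a + b) = 0.2491/2.249 = 0.1108, so ω = 2 arcsin(0.1108) ≈ 12.7°.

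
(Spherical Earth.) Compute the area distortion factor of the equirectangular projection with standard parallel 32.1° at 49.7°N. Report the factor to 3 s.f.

1.31

With standard parallel φ₀ = 32.1°, the equirectangular projection gives x = Rλ cos φ₀, y = Rφ, so h = 1 and k = cos 32.1° / cos φ.
Areal scale = h·k = 1 × cos φ₀ / cos φ; at 49.7°, h = 1.000, k = 1.310, so h·k = 1.310.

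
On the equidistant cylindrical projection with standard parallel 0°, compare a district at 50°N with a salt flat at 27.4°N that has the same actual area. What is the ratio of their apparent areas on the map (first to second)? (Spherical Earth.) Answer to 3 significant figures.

In the plate carrée (x = Rλ, y = Rφ), meridians are true-scale (h = 1) and parallels are stretched by k = sec φ.
Areal scale at 50°: h·k = 1.000 × 1.556 = 1.556.
Areal scale at 27.4°: h·k = 1.000 × 1.126 = 1.126.
Ratio = 1.556/1.126 ≈ 1.38.

1.38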